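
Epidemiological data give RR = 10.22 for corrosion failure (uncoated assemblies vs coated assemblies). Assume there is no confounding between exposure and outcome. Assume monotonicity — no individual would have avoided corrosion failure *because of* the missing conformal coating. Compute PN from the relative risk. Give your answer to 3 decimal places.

PN ≈ 0.902

Under exogeneity and monotonicity, PN = (RR − 1) / RR = 1 − 1/RR.
PN = (10.22 − 1) / 10.22 = 9.22 / 10.22 ≈ 0.9022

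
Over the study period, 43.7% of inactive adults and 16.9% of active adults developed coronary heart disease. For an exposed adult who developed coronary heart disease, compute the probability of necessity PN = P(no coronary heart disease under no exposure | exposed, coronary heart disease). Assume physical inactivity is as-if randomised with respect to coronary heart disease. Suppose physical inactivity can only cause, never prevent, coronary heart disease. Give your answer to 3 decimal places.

p₁ = 0.437, p₀ = 0.169.
Under exogeneity and monotonicity, PN = (p₁ − p₀) / p₁.
PN = (0.437 − 0.169) / 0.437 = 0.268 / 0.437 ≈ 0.6133

PN ≈ 0.613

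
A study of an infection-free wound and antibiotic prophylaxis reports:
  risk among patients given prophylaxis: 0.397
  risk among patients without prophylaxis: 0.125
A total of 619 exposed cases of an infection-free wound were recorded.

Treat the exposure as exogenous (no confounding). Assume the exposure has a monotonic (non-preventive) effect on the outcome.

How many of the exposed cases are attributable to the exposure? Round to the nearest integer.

Let p₁ = 0.397, p₀ = 0.125.
PN = (p₁ − p₀)/p₁ = (0.397 − 0.125) / 0.397 ≈ 0.68514.
Attributable cases ≈ PN × (exposed cases) = 0.68514 × 619 ≈ 424.10.

about 424 cases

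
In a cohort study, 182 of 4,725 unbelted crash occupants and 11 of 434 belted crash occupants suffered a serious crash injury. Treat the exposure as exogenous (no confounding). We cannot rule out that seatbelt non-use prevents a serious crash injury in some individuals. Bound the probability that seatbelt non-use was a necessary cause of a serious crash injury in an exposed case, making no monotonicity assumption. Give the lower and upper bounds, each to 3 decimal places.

0.342 ≤ PN ≤ 1.000

p₁ = P(outcome | exposed) = 182/4725 = 0.038519
p₀ = P(outcome | unexposed) = 11/434 = 0.025346
Under exogeneity alone the bounds on PN are max{0,(p₁−p₀)/p₁} ≤ PN ≤ min{1,(1−p₀)/p₁}.
  lower = (p₁ − p₀)/p₁ = 0.013173 / 0.038519 ≈ 0.3420
  upper = min{1, (1 − p₀)/p₁} = 0.97465 / 0.038519 ≈ 25.3035 → capped at 1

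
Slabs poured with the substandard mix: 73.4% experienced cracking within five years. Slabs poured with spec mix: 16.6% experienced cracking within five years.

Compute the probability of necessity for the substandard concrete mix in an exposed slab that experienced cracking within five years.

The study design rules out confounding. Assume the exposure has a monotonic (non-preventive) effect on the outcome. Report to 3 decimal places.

p₁ = 0.734, p₀ = 0.166.
Under exogeneity and monotonicity, PN = (p₁ − p₀) / p₁.
PN = (0.734 − 0.166) / 0.734 = 0.568 / 0.734 ≈ 0.7738

PN ≈ 0.774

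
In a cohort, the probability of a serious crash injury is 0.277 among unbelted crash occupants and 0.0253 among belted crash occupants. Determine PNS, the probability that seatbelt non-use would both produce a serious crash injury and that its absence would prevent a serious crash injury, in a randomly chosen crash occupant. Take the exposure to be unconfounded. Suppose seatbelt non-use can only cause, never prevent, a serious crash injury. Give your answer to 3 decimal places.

PNS ≈ 0.252

Let p₁ = 0.277, p₀ = 0.0253.
Under exogeneity and monotonicity, PNS = p₁ − p₀.
PNS = 0.277 − 0.0253 = 0.2517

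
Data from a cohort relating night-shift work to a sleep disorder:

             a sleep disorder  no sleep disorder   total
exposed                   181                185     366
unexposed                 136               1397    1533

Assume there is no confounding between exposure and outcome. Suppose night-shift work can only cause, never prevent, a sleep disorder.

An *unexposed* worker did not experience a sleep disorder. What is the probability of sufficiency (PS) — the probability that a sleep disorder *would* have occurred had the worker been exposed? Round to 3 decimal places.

PS ≈ 0.445

p₁ = P(outcome | exposed) = 181/366 = 0.49454
p₀ = P(outcome | unexposed) = 136/1533 = 0.088715
Under exogeneity and monotonicity, PS = (p₁ − p₀) / (1 − p₀).
PS = (0.49454 − 0.088715) / (1 − 0.088715) = 0.40582 / 0.91129 ≈ 0.4453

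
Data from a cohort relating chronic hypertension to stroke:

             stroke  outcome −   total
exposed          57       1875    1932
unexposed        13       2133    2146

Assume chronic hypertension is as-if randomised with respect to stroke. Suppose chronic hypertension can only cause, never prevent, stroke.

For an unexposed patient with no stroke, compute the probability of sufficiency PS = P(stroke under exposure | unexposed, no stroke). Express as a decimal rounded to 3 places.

PS ≈ 0.024

p₁ = P(outcome | exposed) = 57/1932 = 0.029503
p₀ = P(outcome | unexposed) = 13/2146 = 0.0060578
Under exogeneity and monotonicity, PS = (p₁ − p₀) / (1 − p₀).
PS = (0.029503 − 0.0060578) / (1 − 0.0060578) = 0.023445 / 0.99394 ≈ 0.0236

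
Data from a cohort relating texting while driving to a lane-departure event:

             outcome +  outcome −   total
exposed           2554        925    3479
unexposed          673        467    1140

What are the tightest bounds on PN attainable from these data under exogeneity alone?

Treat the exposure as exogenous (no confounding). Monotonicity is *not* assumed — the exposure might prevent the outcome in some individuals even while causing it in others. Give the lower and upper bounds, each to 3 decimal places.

p₁ = P(outcome | exposed) = 2554/3479 = 0.73412
p₀ = P(outcome | unexposed) = 673/1140 = 0.59035
Under exogeneity alone the bounds on PN are max{0,(p₁−p₀)/p₁} ≤ PN ≤ min{1,(1−p₀)/p₁}.
  lower = (p₁ − p₀)/p₁ = 0.14377 / 0.73412 ≈ 0.1958
  upper = min{1, (1 − p₀)/p₁} = 0.40965 / 0.73412 ≈ 0.5580

0.196 ≤ PN ≤ 0.558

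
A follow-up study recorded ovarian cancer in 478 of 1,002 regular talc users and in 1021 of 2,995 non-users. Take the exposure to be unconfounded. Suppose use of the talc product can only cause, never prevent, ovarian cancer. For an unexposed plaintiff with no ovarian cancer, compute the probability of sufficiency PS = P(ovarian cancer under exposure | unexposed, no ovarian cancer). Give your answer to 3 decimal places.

PS ≈ 0.207

p₁ = P(outcome | exposed) = 478/1002 = 0.47705
p₀ = P(outcome | unexposed) = 1021/2995 = 0.3409
Under exogeneity and monotonicity, PS = (p₁ − p₀) / (1 − p₀).
PS = (0.47705 − 0.3409) / (1 − 0.3409) = 0.13614 / 0.6591 ≈ 0.2066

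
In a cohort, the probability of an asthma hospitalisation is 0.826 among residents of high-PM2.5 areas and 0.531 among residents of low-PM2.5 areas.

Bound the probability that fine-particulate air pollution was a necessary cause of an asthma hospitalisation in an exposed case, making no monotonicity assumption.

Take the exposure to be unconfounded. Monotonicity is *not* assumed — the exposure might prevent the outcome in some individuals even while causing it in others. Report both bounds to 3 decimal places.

Let p₁ = 0.826, p₀ = 0.531.
Under exogeneity alone the bounds on PN are max{0,(p₁−p₀)/p₁} ≤ PN ≤ min{1,(1−p₀)/p₁}.
  lower = (p₁ − p₀)/p₁ = 0.295 / 0.826 ≈ 0.3571
  upper = min{1, (1 − p₀)/p₁} = 0.469 / 0.826 ≈ 0.5678

0.357 ≤ PN ≤ 0.568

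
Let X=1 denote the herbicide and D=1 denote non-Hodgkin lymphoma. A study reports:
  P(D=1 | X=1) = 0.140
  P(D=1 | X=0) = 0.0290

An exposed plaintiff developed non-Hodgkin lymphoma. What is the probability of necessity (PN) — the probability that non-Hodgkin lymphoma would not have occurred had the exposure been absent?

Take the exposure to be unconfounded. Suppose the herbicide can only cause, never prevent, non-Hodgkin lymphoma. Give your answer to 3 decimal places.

Let p₁ = 0.14, p₀ = 0.029.
Under exogeneity and monotonicity, PN = (p₁ − p₀) / p₁.
PN = (0.14 − 0.029) / 0.14 = 0.111 / 0.14 ≈ 0.7929

PN ≈ 0.793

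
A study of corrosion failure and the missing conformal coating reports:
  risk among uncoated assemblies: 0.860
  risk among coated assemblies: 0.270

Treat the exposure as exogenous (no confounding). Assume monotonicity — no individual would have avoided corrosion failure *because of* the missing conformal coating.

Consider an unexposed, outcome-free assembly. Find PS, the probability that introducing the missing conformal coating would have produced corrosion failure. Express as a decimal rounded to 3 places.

Let p₁ = 0.86, p₀ = 0.27.
Under exogeneity and monotonicity, PS = (p₁ − p₀) / (1 − p₀).
PS = (0.86 − 0.27) / (1 − 0.27) = 0.59 / 0.73 ≈ 0.8082

PS ≈ 0.808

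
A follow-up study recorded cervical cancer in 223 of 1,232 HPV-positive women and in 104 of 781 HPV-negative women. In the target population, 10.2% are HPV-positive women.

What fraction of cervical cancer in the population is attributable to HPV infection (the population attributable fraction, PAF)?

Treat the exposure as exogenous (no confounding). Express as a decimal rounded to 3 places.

PAF ≈ 0.035

p₁ = P(outcome | exposed) = 223/1232 = 0.18101
p₀ = P(outcome | unexposed) = 104/781 = 0.13316
Overall risk P(Y=1) = π·p₁ + (1−π)·p₀ = 0.102×0.18101 + 0.898×0.13316 = 0.13804.
Under exogeneity, PAF = [P(Y=1) − p₀] / P(Y=1).
PAF = (0.13804 − 0.13316) / 0.13804 ≈ 0.0354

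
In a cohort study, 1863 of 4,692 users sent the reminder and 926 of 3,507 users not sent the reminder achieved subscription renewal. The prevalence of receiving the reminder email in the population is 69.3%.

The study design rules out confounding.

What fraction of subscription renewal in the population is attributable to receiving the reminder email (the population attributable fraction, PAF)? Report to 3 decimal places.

p₁ = P(outcome | exposed) = 1863/4692 = 0.39706
p₀ = P(outcome | unexposed) = 926/3507 = 0.26404
Overall risk P(Y=1) = π·p₁ + (1−π)·p₀ = 0.693×0.39706 + 0.307×0.26404 = 0.35622.
Under exogeneity, PAF = [P(Y=1) − p₀] / P(Y=1).
PAF = (0.35622 − 0.26404) / 0.35622 ≈ 0.2588

PAF ≈ 0.259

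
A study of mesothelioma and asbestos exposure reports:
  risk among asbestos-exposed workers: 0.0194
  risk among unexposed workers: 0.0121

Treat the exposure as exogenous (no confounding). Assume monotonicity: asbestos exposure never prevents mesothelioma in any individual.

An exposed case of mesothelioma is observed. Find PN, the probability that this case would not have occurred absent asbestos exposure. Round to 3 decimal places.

Let p₁ = 0.0194, p₀ = 0.0121.
Under exogeneity and monotonicity, PN = (p₁ − p₀) / p₁.
PN = (0.0194 − 0.0121) / 0.0194 = 0.0073 / 0.0194 ≈ 0.3763

PN ≈ 0.376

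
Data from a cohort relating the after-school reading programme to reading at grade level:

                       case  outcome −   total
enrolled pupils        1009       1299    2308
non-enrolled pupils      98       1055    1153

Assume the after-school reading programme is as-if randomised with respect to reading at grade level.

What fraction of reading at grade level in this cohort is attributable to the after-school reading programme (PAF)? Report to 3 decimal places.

p₁ = P(outcome | exposed) = 1009/2308 = 0.43718
p₀ = P(outcome | unexposed) = 98/1153 = 0.084996
Exposure prevalence π = 2308/3461 = 0.66686; overall risk P(Y=1) = 0.31985.
Under exogeneity, PAF = [P(Y=1) − p₀]/P(Y=1).
PAF = (0.31985 − 0.084996) / 0.31985 ≈ 0.7343

PAF ≈ 0.734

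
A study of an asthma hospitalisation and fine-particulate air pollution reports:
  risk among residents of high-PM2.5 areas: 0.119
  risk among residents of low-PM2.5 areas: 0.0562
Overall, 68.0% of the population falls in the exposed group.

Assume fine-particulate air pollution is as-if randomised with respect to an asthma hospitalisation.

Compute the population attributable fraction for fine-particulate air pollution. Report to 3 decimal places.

Let p₁ = 0.119, p₀ = 0.0562.
Overall risk P(Y=1) = π·p₁ + (1−π)·p₀ = 0.68×0.119 + 0.32×0.0562 = 0.098904.
Under exogeneity, PAF = [P(Y=1) − p₀] / P(Y=1).
PAF = (0.098904 − 0.0562) / 0.098904 ≈ 0.4318

PAF ≈ 0.432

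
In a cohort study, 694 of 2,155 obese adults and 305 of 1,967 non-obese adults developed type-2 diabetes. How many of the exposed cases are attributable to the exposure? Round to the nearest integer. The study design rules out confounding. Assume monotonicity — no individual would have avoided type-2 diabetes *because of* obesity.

p₁ = P(outcome | exposed) = 694/2155 = 0.32204
p₀ = P(outcome | unexposed) = 305/1967 = 0.15506
PN = (p₁ − p₀)/p₁ = (0.32204 − 0.15506) / 0.32204 ≈ 0.51851.
Attributable cases ≈ PN × (exposed cases) = 0.51851 × 694 ≈ 359.85.

about 360 cases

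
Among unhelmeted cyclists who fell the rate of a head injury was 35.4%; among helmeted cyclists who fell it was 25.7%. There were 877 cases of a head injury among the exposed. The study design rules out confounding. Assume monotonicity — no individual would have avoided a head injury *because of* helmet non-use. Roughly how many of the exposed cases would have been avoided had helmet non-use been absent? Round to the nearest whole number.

p₁ = 0.354, p₀ = 0.257.
PN = (p₁ − p₀)/p₁ = (0.354 − 0.257) / 0.354 ≈ 0.27401.
Attributable cases ≈ PN × (exposed cases) = 0.27401 × 877 ≈ 240.31.

about 240 cases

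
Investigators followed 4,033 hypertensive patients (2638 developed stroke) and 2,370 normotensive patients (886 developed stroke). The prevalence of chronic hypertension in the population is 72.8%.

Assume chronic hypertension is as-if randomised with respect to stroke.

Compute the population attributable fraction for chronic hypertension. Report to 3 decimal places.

p₁ = P(outcome | exposed) = 2638/4033 = 0.6541
p₀ = P(outcome | unexposed) = 886/2370 = 0.37384
Overall risk P(Y=1) = π·p₁ + (1−π)·p₀ = 0.728×0.6541 + 0.272×0.37384 = 0.57787.
Under exogeneity, PAF = [P(Y=1) − p₀] / P(Y=1).
PAF = (0.57787 − 0.37384) / 0.57787 ≈ 0.3531

PAF ≈ 0.353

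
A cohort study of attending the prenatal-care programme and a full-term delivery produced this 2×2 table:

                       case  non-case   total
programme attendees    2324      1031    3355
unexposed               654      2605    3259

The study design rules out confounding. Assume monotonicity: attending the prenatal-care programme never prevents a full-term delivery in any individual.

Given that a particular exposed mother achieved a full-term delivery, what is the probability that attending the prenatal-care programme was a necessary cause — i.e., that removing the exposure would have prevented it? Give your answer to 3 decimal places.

p₁ = P(outcome | exposed) = 2324/3355 = 0.6927
p₀ = P(outcome | unexposed) = 654/3259 = 0.20068
Under exogeneity and monotonicity, PN = (p₁ − p₀) / p₁.
PN = (0.6927 − 0.20068) / 0.6927 = 0.49202 / 0.6927 ≈ 0.7103

PN ≈ 0.710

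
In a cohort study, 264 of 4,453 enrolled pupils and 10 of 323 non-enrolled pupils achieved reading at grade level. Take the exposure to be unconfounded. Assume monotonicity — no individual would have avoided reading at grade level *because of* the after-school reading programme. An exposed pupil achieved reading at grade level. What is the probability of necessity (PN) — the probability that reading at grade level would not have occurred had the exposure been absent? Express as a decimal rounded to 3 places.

PN ≈ 0.478

p₁ = P(outcome | exposed) = 264/4453 = 0.059286
p₀ = P(outcome | unexposed) = 10/323 = 0.03096
Under exogeneity and monotonicity, PN = (p₁ − p₀) / p₁.
PN = (0.059286 − 0.03096) / 0.059286 = 0.028326 / 0.059286 ≈ 0.4778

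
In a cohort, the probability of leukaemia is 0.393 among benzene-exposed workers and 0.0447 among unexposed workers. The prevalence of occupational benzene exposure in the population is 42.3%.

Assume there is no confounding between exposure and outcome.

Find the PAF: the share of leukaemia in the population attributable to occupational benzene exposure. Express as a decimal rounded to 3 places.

Let p₁ = 0.393, p₀ = 0.0447.
Overall risk P(Y=1) = π·p₁ + (1−π)·p₀ = 0.423×0.393 + 0.577×0.0447 = 0.19203.
Under exogeneity, PAF = [P(Y=1) − p₀] / P(Y=1).
PAF = (0.19203 − 0.0447) / 0.19203 ≈ 0.7672

PAF ≈ 0.767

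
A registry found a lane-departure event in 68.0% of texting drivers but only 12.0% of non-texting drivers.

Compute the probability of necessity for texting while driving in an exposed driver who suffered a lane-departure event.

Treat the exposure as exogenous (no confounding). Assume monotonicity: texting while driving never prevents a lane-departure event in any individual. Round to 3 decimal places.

p₁ = 0.68, p₀ = 0.12.
Under exogeneity and monotonicity, PN = (p₁ − p₀) / p₁.
PN = (0.68 − 0.12) / 0.68 = 0.56 / 0.68 ≈ 0.8235

PN ≈ 0.824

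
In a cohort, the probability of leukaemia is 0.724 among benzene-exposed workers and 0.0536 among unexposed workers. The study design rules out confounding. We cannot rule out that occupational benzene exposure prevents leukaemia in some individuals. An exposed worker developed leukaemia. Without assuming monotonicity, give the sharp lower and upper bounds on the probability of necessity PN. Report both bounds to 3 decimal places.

0.926 ≤ PN ≤ 1.000

Let p₁ = 0.724, p₀ = 0.0536.
Under exogeneity alone the bounds on PN are max{0,(p₁−p₀)/p₁} ≤ PN ≤ min{1,(1−p₀)/p₁}.
  lower = (p₁ − p₀)/p₁ = 0.6704 / 0.724 ≈ 0.9260
  upper = min{1, (1 − p₀)/p₁} = 0.9464 / 0.724 ≈ 1.3072 → capped at 1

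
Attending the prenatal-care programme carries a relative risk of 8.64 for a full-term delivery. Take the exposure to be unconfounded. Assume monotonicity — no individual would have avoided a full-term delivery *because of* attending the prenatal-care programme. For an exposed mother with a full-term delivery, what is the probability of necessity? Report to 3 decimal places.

PN ≈ 0.884

Under exogeneity and monotonicity, PN = (RR − 1) / RR = 1 − 1/RR.
PN = (8.64 − 1) / 8.64 = 7.64 / 8.64 ≈ 0.8843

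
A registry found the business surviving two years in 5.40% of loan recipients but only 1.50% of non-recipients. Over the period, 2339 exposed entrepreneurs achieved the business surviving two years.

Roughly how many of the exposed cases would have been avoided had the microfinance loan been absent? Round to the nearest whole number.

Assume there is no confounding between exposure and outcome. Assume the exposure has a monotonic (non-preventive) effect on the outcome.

p₁ = 0.054, p₀ = 0.015.
PN = (p₁ − p₀)/p₁ = (0.054 − 0.015) / 0.054 ≈ 0.72222.
Attributable cases ≈ PN × (exposed cases) = 0.72222 × 2339 ≈ 1689.28.

about 1689 cases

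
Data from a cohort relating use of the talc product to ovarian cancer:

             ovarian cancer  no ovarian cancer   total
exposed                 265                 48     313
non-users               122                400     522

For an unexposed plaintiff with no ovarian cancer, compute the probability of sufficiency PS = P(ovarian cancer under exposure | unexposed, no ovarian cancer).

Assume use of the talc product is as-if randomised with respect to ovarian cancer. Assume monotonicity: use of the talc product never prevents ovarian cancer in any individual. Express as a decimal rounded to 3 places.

p₁ = P(outcome | exposed) = 265/313 = 0.84665
p₀ = P(outcome | unexposed) = 122/522 = 0.23372
Under exogeneity and monotonicity, PS = (p₁ − p₀)/(1 − p₀).
PS = (0.84665 − 0.23372) / 0.76628 ≈ 0.7999

PS ≈ 0.800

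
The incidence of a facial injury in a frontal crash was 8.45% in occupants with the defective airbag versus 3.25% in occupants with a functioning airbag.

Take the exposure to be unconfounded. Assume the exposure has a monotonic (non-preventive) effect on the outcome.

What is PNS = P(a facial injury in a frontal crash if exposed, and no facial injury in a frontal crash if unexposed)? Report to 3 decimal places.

PNS ≈ 0.052

p₁ = 0.0845, p₀ = 0.0325.
Under exogeneity and monotonicity, PNS = p₁ − p₀.
PNS = 0.0845 − 0.0325 = 0.052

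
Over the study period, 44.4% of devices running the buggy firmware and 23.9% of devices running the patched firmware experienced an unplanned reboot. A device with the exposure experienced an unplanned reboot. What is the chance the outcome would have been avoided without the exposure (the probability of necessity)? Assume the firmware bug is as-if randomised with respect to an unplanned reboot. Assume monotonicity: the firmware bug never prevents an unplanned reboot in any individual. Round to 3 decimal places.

p₁ = 0.444, p₀ = 0.239.
Under exogeneity and monotonicity, PN = (p₁ − p₀) / p₁.
PN = (0.444 − 0.239) / 0.444 = 0.205 / 0.444 ≈ 0.4617

PN ≈ 0.462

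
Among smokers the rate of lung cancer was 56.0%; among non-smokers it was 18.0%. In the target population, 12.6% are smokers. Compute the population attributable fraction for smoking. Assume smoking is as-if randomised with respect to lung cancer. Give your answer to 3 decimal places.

PAF ≈ 0.210

p₁ = 0.56, p₀ = 0.18.
Overall risk P(Y=1) = π·p₁ + (1−π)·p₀ = 0.126×0.56 + 0.874×0.18 = 0.22788.
Under exogeneity, PAF = [P(Y=1) − p₀] / P(Y=1).
PAF = (0.22788 − 0.18) / 0.22788 ≈ 0.2101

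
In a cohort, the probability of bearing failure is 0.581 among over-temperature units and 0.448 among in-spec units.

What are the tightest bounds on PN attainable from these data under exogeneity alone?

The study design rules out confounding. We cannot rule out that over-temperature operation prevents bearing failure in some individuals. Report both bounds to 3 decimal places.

0.229 ≤ PN ≤ 0.950

Let p₁ = 0.581, p₀ = 0.448.
Under exogeneity alone the bounds on PN are max{0,(p₁−p₀)/p₁} ≤ PN ≤ min{1,(1−p₀)/p₁}.
  lower = (p₁ − p₀)/p₁ = 0.133 / 0.581 ≈ 0.2289
  upper = min{1, (1 − p₀)/p₁} = 0.552 / 0.581 ≈ 0.9501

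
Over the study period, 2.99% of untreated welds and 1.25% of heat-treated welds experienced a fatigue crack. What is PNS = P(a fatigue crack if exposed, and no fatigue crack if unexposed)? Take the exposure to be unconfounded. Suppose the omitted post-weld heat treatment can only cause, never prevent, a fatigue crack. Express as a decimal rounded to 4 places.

PNS ≈ 0.0174

p₁ = 0.0299, p₀ = 0.0125.
Under exogeneity and monotonicity, PNS = p₁ − p₀.
PNS = 0.0299 − 0.0125 = 0.0174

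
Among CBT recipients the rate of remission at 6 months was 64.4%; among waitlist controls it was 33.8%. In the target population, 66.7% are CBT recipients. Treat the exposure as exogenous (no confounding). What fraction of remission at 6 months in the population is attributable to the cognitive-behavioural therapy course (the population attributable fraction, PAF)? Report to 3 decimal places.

PAF ≈ 0.377

p₁ = 0.644, p₀ = 0.338.
Overall risk P(Y=1) = π·p₁ + (1−π)·p₀ = 0.667×0.644 + 0.333×0.338 = 0.5421.
Under exogeneity, PAF = [P(Y=1) − p₀] / P(Y=1).
PAF = (0.5421 − 0.338) / 0.5421 ≈ 0.3765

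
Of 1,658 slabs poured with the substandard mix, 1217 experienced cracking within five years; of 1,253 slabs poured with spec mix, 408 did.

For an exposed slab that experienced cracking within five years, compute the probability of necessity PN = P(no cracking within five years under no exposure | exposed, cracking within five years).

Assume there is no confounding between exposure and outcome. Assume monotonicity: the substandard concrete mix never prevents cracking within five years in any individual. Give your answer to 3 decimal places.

PN ≈ 0.556

p₁ = P(outcome | exposed) = 1217/1658 = 0.73402
p₀ = P(outcome | unexposed) = 408/1253 = 0.32562
Under exogeneity and monotonicity, PN = (p₁ − p₀) / p₁.
PN = (0.73402 − 0.32562) / 0.73402 = 0.4084 / 0.73402 ≈ 0.5564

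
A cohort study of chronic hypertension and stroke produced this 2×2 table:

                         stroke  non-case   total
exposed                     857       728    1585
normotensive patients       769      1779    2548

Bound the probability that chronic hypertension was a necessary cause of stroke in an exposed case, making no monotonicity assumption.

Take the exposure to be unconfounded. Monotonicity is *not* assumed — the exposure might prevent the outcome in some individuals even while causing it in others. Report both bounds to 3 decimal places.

0.442 ≤ PN ≤ 1.000

p₁ = P(outcome | exposed) = 857/1585 = 0.54069
p₀ = P(outcome | unexposed) = 769/2548 = 0.30181
Under exogeneity alone the bounds on PN are max{0,(p₁−p₀)/p₁} ≤ PN ≤ min{1,(1−p₀)/p₁}.
  lower = (p₁ − p₀)/p₁ = 0.23889 / 0.54069 ≈ 0.4418
  upper = min{1, (1 − p₀)/p₁} = 0.69819 / 0.54069 ≈ 1.2913 → capped at 1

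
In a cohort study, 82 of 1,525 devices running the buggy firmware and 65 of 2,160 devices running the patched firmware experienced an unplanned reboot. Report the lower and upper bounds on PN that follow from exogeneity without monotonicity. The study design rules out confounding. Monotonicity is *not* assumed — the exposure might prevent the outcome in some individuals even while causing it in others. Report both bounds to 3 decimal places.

0.440 ≤ PN ≤ 1.000

p₁ = P(outcome | exposed) = 82/1525 = 0.05377
p₀ = P(outcome | unexposed) = 65/2160 = 0.030093
Under exogeneity alone the bounds on PN are max{0,(p₁−p₀)/p₁} ≤ PN ≤ min{1,(1−p₀)/p₁}.
  lower = (p₁ − p₀)/p₁ = 0.023678 / 0.05377 ≈ 0.4404
  upper = min{1, (1 − p₀)/p₁} = 0.96991 / 0.05377 ≈ 18.0379 → capped at 1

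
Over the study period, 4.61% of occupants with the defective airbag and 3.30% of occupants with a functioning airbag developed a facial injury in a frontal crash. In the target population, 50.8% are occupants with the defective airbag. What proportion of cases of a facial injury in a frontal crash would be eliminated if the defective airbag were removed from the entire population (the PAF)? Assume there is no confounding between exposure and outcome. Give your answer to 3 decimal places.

PAF ≈ 0.168

p₁ = 0.0461, p₀ = 0.033.
Overall risk P(Y=1) = π·p₁ + (1−π)·p₀ = 0.508×0.0461 + 0.492×0.033 = 0.039655.
Under exogeneity, PAF = [P(Y=1) − p₀] / P(Y=1).
PAF = (0.039655 − 0.033) / 0.039655 ≈ 0.1678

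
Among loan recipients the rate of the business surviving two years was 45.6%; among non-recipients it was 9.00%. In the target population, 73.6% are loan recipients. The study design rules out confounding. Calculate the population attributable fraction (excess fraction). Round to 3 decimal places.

PAF ≈ 0.750

p₁ = 0.456, p₀ = 0.09.
Overall risk P(Y=1) = π·p₁ + (1−π)·p₀ = 0.736×0.456 + 0.264×0.09 = 0.35938.
Under exogeneity, PAF = [P(Y=1) − p₀] / P(Y=1).
PAF = (0.35938 − 0.09) / 0.35938 ≈ 0.7496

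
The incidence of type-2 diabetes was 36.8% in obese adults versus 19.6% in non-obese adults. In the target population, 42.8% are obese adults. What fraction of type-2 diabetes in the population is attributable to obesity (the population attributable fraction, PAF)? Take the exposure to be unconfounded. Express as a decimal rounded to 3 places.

PAF ≈ 0.273

p₁ = 0.368, p₀ = 0.196.
Overall risk P(Y=1) = π·p₁ + (1−π)·p₀ = 0.428×0.368 + 0.572×0.196 = 0.26962.
Under exogeneity, PAF = [P(Y=1) − p₀] / P(Y=1).
PAF = (0.26962 − 0.196) / 0.26962 ≈ 0.2730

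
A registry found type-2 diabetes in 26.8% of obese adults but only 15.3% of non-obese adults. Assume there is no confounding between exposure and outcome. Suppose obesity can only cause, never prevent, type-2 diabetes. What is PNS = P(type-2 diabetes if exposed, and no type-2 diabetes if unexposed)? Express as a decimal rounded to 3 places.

PNS ≈ 0.115

p₁ = 0.268, p₀ = 0.153.
Under exogeneity and monotonicity, PNS = p₁ − p₀.
PNS = 0.268 − 0.153 = 0.115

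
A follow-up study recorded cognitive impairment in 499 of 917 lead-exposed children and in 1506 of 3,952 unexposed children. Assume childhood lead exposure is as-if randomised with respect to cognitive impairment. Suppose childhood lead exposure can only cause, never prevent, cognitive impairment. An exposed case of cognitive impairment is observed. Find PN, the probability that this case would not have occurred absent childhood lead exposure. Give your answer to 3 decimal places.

PN ≈ 0.300

p₁ = P(outcome | exposed) = 499/917 = 0.54417
p₀ = P(outcome | unexposed) = 1506/3952 = 0.38107
Under exogeneity and monotonicity, PN = (p₁ − p₀) / p₁.
PN = (0.54417 − 0.38107) / 0.54417 = 0.16309 / 0.54417 ≈ 0.2997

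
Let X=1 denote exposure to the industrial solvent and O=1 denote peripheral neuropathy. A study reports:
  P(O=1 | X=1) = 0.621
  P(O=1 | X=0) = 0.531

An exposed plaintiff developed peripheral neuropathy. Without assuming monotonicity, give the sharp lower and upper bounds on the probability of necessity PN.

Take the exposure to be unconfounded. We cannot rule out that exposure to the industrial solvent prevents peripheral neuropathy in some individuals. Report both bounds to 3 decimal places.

0.145 ≤ PN ≤ 0.755

Let p₁ = 0.621, p₀ = 0.531.
Under exogeneity alone the bounds on PN are max{0,(p₁−p₀)/p₁} ≤ PN ≤ min{1,(1−p₀)/p₁}.
  lower = (p₁ − p₀)/p₁ = 0.09 / 0.621 ≈ 0.1449
  upper = min{1, (1 − p₀)/p₁} = 0.469 / 0.621 ≈ 0.7552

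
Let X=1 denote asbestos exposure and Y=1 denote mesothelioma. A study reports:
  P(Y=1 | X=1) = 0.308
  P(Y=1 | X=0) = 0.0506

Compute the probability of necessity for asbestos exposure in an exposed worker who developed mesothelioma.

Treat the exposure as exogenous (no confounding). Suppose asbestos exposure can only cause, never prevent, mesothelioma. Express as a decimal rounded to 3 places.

PN ≈ 0.836

Let p₁ = 0.308, p₀ = 0.0506.
Under exogeneity and monotonicity, PN = (p₁ − p₀) / p₁.
PN = (0.308 − 0.0506) / 0.308 = 0.2574 / 0.308 ≈ 0.8357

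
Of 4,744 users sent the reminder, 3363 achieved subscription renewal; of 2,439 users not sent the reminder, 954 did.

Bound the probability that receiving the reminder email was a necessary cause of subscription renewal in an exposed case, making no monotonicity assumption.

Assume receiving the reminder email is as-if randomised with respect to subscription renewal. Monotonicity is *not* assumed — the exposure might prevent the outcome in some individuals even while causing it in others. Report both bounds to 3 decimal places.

0.448 ≤ PN ≤ 0.859

p₁ = P(outcome | exposed) = 3363/4744 = 0.7089
p₀ = P(outcome | unexposed) = 954/2439 = 0.39114
Under exogeneity alone the bounds on PN are max{0,(p₁−p₀)/p₁} ≤ PN ≤ min{1,(1−p₀)/p₁}.
  lower = (p₁ − p₀)/p₁ = 0.31775 / 0.7089 ≈ 0.4482
  upper = min{1, (1 − p₀)/p₁} = 0.60886 / 0.7089 ≈ 0.8589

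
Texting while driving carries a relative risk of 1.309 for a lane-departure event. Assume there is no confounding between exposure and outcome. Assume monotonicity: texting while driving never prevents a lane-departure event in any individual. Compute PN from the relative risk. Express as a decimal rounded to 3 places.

PN ≈ 0.236

Under exogeneity and monotonicity, PN = (RR − 1) / RR = 1 − 1/RR.
PN = (1.309 − 1) / 1.309 = 0.309 / 1.309 ≈ 0.2361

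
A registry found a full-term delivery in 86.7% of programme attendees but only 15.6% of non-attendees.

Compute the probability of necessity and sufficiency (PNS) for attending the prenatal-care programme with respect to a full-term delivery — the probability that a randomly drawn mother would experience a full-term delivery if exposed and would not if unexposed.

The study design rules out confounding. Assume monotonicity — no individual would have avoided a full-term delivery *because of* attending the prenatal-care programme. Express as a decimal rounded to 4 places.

PNS ≈ 0.7110

p₁ = 0.867, p₀ = 0.156.
Under exogeneity and monotonicity, PNS = p₁ − p₀.
PNS = 0.867 − 0.156 = 0.711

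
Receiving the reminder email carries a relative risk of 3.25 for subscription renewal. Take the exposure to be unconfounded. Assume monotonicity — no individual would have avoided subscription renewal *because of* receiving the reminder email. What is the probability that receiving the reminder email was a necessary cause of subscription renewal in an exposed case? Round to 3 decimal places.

PN ≈ 0.692

Under exogeneity and monotonicity, PN = (RR − 1) / RR = 1 − 1/RR.
PN = (3.25 − 1) / 3.25 = 2.25 / 3.25 ≈ 0.6923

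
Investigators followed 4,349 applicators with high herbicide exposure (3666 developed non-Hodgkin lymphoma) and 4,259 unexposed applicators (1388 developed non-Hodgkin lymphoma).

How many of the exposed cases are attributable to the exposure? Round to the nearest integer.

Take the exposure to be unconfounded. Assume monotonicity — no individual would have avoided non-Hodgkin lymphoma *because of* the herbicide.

p₁ = P(outcome | exposed) = 3666/4349 = 0.84295
p₀ = P(outcome | unexposed) = 1388/4259 = 0.3259
PN = (p₁ − p₀)/p₁ = (0.84295 − 0.3259) / 0.84295 ≈ 0.61338.
Attributable cases ≈ PN × (exposed cases) = 0.61338 × 3666 ≈ 2248.67.

about 2249 cases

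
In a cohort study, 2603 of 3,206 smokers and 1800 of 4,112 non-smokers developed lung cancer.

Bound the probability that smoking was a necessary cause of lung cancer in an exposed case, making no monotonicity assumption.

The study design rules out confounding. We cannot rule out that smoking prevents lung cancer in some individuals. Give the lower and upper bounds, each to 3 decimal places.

p₁ = P(outcome | exposed) = 2603/3206 = 0.81192
p₀ = P(outcome | unexposed) = 1800/4112 = 0.43774
Under exogeneity alone the bounds on PN are max{0,(p₁−p₀)/p₁} ≤ PN ≤ min{1,(1−p₀)/p₁}.
  lower = (p₁ − p₀)/p₁ = 0.37417 / 0.81192 ≈ 0.4609
  upper = min{1, (1 − p₀)/p₁} = 0.56226 / 0.81192 ≈ 0.6925

0.461 ≤ PN ≤ 0.693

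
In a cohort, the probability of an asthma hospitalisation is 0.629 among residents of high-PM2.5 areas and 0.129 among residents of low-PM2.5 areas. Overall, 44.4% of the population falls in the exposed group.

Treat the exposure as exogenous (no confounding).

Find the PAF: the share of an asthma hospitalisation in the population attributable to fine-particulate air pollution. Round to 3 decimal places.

Let p₁ = 0.629, p₀ = 0.129.
Overall risk P(Y=1) = π·p₁ + (1−π)·p₀ = 0.444×0.629 + 0.556×0.129 = 0.351.
Under exogeneity, PAF = [P(Y=1) − p₀] / P(Y=1).
PAF = (0.351 − 0.129) / 0.351 ≈ 0.6325

PAF ≈ 0.632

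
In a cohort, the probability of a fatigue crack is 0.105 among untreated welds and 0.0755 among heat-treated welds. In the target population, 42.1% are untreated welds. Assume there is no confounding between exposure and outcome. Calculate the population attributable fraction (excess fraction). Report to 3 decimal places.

PAF ≈ 0.141

Let p₁ = 0.105, p₀ = 0.0755.
Overall risk P(Y=1) = π·p₁ + (1−π)·p₀ = 0.421×0.105 + 0.579×0.0755 = 0.087919.
Under exogeneity, PAF = [P(Y=1) − p₀] / P(Y=1).
PAF = (0.087919 − 0.0755) / 0.087919 ≈ 0.1413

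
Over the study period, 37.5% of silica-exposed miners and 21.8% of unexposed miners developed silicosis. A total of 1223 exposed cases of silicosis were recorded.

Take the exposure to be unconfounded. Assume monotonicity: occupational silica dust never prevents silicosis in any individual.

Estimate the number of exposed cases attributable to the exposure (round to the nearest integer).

about 512 cases

p₁ = 0.375, p₀ = 0.218.
PN = (p₁ − p₀)/p₁ = (0.375 − 0.218) / 0.375 ≈ 0.41867.
Attributable cases ≈ PN × (exposed cases) = 0.41867 × 1223 ≈ 512.03.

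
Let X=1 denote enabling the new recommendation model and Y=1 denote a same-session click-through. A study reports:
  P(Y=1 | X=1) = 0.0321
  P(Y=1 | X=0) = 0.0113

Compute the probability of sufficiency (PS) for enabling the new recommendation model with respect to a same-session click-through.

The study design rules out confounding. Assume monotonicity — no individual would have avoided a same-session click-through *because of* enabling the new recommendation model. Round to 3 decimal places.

PS ≈ 0.021

Let p₁ = 0.0321, p₀ = 0.0113.
Under exogeneity and monotonicity, PS = (p₁ − p₀) / (1 − p₀).
PS = (0.0321 − 0.0113) / (1 − 0.0113) = 0.0208 / 0.9887 ≈ 0.0210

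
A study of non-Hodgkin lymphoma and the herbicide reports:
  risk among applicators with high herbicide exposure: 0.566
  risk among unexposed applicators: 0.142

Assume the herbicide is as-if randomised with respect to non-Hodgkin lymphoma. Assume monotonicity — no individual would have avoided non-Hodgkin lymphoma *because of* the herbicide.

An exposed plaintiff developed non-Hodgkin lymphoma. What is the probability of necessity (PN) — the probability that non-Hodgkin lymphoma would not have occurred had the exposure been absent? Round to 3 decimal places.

Let p₁ = 0.566, p₀ = 0.142.
Under exogeneity and monotonicity, PN = (p₁ − p₀) / p₁.
PN = (0.566 − 0.142) / 0.566 = 0.424 / 0.566 ≈ 0.7491

PN ≈ 0.749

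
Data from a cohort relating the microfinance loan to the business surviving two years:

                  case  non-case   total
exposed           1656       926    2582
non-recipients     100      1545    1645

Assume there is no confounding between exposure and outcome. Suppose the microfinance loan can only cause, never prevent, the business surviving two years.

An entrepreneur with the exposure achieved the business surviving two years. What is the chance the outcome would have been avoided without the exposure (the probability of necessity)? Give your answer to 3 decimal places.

PN ≈ 0.905

p₁ = P(outcome | exposed) = 1656/2582 = 0.64136
p₀ = P(outcome | unexposed) = 100/1645 = 0.06079
Under exogeneity and monotonicity, PN = (p₁ − p₀) / p₁.
PN = (0.64136 − 0.06079) / 0.64136 = 0.58057 / 0.64136 ≈ 0.9052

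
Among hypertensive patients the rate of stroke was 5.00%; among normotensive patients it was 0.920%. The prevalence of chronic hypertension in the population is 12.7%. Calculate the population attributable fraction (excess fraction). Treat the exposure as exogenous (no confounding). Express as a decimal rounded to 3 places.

p₁ = 0.05, p₀ = 0.0092.
Overall risk P(Y=1) = π·p₁ + (1−π)·p₀ = 0.127×0.05 + 0.873×0.0092 = 0.014382.
Under exogeneity, PAF = [P(Y=1) − p₀] / P(Y=1).
PAF = (0.014382 − 0.0092) / 0.014382 ≈ 0.3603

PAF ≈ 0.360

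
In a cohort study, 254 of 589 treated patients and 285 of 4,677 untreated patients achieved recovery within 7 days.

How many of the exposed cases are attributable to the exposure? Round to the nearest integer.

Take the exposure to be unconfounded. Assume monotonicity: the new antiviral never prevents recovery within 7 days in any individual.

about 218 cases

p₁ = P(outcome | exposed) = 254/589 = 0.43124
p₀ = P(outcome | unexposed) = 285/4677 = 0.060936
PN = (p₁ − p₀)/p₁ = (0.43124 − 0.060936) / 0.43124 ≈ 0.85869.
Attributable cases ≈ PN × (exposed cases) = 0.85869 × 254 ≈ 218.11.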